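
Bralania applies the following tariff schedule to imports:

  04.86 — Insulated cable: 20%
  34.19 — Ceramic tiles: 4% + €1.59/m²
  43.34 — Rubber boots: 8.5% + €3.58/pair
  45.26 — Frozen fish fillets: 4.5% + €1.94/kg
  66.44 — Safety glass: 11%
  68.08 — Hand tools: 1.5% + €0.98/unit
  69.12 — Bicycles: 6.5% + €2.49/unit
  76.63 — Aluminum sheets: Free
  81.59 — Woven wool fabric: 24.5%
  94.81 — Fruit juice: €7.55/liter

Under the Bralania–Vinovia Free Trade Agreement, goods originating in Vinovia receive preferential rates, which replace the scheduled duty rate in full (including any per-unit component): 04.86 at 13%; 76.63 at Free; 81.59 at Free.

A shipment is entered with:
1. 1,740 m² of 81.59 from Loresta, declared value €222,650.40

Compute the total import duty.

€54,549.35

Line 1 (81.59, Loresta, 1,740 m², €222,650.40):
Base rate for 81.59 is 24.5%.
81.59 has an FTA preferential rate, but origin Loresta is not Vinovia; base rate stands.
Duty = €222,650.40 × 24.5% = €54,549.35.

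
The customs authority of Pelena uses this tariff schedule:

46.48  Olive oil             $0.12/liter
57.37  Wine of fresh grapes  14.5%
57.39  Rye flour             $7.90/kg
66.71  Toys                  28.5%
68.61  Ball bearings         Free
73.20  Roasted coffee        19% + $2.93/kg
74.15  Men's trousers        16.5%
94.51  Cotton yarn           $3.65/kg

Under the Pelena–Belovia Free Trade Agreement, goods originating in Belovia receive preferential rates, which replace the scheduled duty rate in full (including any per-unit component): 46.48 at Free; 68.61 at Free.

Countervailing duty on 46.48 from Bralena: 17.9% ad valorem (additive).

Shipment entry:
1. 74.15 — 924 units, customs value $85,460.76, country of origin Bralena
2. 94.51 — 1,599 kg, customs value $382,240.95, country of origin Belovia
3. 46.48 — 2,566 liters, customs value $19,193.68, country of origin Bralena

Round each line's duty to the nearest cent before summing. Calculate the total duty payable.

Line 1 (74.15, Bralena, 924 units, $85,460.76):
Base rate for 74.15 is 16.5%.
Duty = $85,460.76 × 16.5% = $14,101.03.
Line 2 (94.51, Belovia, 1,599 kg, $382,240.95):
Base rate for 94.51 is $3.65/kg.
Origin Belovia is the FTA partner but 94.51 is not on the preference list; base rate stands.
Duty = 1,599 × $3.65 = $5,836.35.
Line 3 (46.48, Bralena, 2,566 liters, $19,193.68):
Base rate for 46.48 is $0.12/liter.
46.48 has an FTA preferential rate, but origin Bralena is not Belovia; base rate stands.
Additional duty on 46.48 from Bralena: +17.9% ad valorem. Applied ad valorem rate = 17.9%.
Duty = $19,193.68 × 17.9% + 2,566 × $0.12 = $3,743.59.
Total = $14,101.03 + $5,836.35 + $3,743.59 = $23,680.97.

$23,680.97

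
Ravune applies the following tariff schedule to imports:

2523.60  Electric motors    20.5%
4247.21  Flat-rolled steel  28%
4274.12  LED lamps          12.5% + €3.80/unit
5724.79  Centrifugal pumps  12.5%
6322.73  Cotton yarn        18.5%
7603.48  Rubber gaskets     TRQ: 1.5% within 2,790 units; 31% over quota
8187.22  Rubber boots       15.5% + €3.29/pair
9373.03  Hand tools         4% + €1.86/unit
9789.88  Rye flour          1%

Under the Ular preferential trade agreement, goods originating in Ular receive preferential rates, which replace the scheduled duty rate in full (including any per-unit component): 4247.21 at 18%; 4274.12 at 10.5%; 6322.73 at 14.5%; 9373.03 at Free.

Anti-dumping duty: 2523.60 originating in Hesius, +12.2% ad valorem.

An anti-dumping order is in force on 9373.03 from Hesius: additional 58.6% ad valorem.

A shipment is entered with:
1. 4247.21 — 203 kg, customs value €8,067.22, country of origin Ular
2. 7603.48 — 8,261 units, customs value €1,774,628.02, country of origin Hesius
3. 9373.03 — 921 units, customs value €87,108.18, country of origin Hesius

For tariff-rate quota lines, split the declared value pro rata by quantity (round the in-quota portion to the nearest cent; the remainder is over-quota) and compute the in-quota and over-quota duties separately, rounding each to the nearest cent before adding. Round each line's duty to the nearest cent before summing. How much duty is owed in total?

Line 1 (4247.21, Ular, 203 kg, €8,067.22):
Base rate for 4247.21 is 28%.
Origin Ular qualifies under the Ravune–Ular agreement and 4247.21 is covered: preferential rate 18% applies instead.
Duty = €8,067.22 × 18% = €1,452.10.
Line 2 (7603.48, Hesius, 8,261 units, €1,774,628.02):
Code 7603.48 is under a tariff-rate quota (threshold 2,790 units). In-quota: 2,790 units at 1.5%; over-quota: 5,471 units at 31%.
Pro-rata value split: in-quota = €1,774,628.02 × 2,790/8,261 = €599,347.80; over-quota = €1,774,628.02 − €599,347.80 = €1,175,280.22.
In-quota duty = €599,347.80 × 1.5% = €8,990.22. Over-quota duty = €1,175,280.22 × 31% = €364,336.87.
Line duty = €8,990.22 + €364,336.87 = €373,327.09.
Line 3 (9373.03, Hesius, 921 units, €87,108.18):
Base rate for 9373.03 is 4% + €1.86/unit.
9373.03 has an FTA preferential rate, but origin Hesius is not Ular; base rate stands.
Additional duty on 9373.03 from Hesius: +58.6%. Applied ad valorem rate: 4% + 58.6% = 62.6%.
Duty = €87,108.18 × 62.6% + 921 × €1.86 = €56,242.78.
Total = €1,452.10 + €373,327.09 + €56,242.78 = €431,021.97.

€431,021.97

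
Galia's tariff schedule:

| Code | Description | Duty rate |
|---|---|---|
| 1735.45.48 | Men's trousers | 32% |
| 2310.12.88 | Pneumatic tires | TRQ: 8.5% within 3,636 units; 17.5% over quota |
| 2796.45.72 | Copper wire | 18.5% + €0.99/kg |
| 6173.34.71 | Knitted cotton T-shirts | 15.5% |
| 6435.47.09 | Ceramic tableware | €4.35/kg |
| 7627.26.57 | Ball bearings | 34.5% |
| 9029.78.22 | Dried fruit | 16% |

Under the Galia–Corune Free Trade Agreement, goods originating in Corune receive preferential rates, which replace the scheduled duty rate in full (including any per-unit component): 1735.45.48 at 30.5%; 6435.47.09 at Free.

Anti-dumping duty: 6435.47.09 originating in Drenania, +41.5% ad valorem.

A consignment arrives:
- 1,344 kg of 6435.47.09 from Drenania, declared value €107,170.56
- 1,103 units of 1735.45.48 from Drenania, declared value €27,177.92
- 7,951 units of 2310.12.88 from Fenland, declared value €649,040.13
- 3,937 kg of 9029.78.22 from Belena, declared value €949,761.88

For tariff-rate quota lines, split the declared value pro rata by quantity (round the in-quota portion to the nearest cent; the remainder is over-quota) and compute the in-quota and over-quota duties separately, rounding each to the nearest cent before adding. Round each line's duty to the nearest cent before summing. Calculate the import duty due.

€297,850.43

Line 1 (6435.47.09, Drenania, 1,344 kg, €107,170.56):
Base rate for 6435.47.09 is €4.35/kg.
6435.47.09 has an FTA preferential rate, but origin Drenania is not Corune; base rate stands.
Additional duty on 6435.47.09 from Drenania: +41.5% ad valorem. Applied ad valorem rate = 41.5%.
Duty = €107,170.56 × 41.5% + 1,344 × €4.35 = €50,322.18.
Line 2 (1735.45.48, Drenania, 1,103 units, €27,177.92):
Base rate for 1735.45.48 is 32%.
1735.45.48 has an FTA preferential rate, but origin Drenania is not Corune; base rate stands.
Duty = €27,177.92 × 32% = €8,696.93.
Line 3 (2310.12.88, Fenland, 7,951 units, €649,040.13):
Code 2310.12.88 is under a tariff-rate quota (threshold 3,636 units). In-quota: 3,636 units at 8.5%; over-quota: 4,315 units at 17.5%.
Pro-rata value split: in-quota = €649,040.13 × 3,636/7,951 = €296,806.68; over-quota = €649,040.13 − €296,806.68 = €352,233.45.
In-quota duty = €296,806.68 × 8.5% = €25,228.57. Over-quota duty = €352,233.45 × 17.5% = €61,640.85.
Line duty = €25,228.57 + €61,640.85 = €86,869.42.
Line 4 (9029.78.22, Belena, 3,937 kg, €949,761.88):
Base rate for 9029.78.22 is 16%.
Duty = €949,761.88 × 16% = €151,961.90.
Total = €50,322.18 + €8,696.93 + €86,869.42 + €151,961.90 = €297,850.43.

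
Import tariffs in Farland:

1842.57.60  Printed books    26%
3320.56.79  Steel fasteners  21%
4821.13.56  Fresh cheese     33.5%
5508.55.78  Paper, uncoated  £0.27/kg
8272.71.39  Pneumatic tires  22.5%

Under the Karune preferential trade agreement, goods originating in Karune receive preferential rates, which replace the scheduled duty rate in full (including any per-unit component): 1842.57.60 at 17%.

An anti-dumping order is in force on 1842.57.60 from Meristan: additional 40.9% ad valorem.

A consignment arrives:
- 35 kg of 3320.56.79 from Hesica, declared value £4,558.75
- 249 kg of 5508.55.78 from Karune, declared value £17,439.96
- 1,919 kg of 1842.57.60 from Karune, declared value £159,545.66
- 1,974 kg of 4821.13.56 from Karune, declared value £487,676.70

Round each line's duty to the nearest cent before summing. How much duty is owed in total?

£191,519.02

Line 1 (3320.56.79, Hesica, 35 kg, £4,558.75):
Base rate for 3320.56.79 is 21%.
Duty = £4,558.75 × 21% = £957.34.
Line 2 (5508.55.78, Karune, 249 kg, £17,439.96):
Base rate for 5508.55.78 is £0.27/kg.
Origin Karune is the FTA partner but 5508.55.78 is not on the preference list; base rate stands.
Duty = 249 × £0.27 = £67.23.
Line 3 (1842.57.60, Karune, 1,919 kg, £159,545.66):
Base rate for 1842.57.60 is 26%.
Origin Karune qualifies under the Farland–Karune agreement and 1842.57.60 is covered: preferential rate 17% applies instead.
The additional-duty order on 1842.57.60 targets Meristan, not Karune; it does not apply.
Duty = £159,545.66 × 17% = £27,122.76.
Line 4 (4821.13.56, Karune, 1,974 kg, £487,676.70):
Base rate for 4821.13.56 is 33.5%.
Origin Karune is the FTA partner but 4821.13.56 is not on the preference list; base rate stands.
Duty = £487,676.70 × 33.5% = £163,371.69.
Total = £957.34 + £67.23 + £27,122.76 + £163,371.69 = £191,519.02.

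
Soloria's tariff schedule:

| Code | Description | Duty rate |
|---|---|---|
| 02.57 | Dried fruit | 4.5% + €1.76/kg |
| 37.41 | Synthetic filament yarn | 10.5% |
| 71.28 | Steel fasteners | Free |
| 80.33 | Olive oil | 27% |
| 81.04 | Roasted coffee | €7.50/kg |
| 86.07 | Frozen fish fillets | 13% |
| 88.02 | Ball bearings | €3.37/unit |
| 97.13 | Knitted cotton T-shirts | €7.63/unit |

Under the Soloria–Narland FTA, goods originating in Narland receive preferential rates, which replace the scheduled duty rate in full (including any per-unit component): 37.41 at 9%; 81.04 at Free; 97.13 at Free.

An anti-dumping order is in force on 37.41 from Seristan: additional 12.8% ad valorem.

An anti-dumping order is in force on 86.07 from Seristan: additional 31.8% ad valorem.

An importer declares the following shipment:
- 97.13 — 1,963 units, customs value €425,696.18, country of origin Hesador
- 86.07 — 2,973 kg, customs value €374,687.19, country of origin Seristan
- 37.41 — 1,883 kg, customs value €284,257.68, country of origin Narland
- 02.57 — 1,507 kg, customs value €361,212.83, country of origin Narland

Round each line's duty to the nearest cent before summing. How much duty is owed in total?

Line 1 (97.13, Hesador, 1,963 units, €425,696.18):
Base rate for 97.13 is €7.63/unit.
97.13 has an FTA preferential rate, but origin Hesador is not Narland; base rate stands.
Duty = 1,963 × €7.63 = €14,977.69.
Line 2 (86.07, Seristan, 2,973 kg, €374,687.19):
Base rate for 86.07 is 13%.
Additional duty on 86.07 from Seristan: +31.8%. Applied ad valorem rate: 13% + 31.8% = 44.8%.
Duty = €374,687.19 × 44.8% = €167,859.86.
Line 3 (37.41, Narland, 1,883 kg, €284,257.68):
Base rate for 37.41 is 10.5%.
Origin Narland qualifies under the Soloria–Narland agreement and 37.41 is covered: preferential rate 9% applies instead.
The additional-duty order on 37.41 targets Seristan, not Narland; it does not apply.
Duty = €284,257.68 × 9% = €25,583.19.
Line 4 (02.57, Narland, 1,507 kg, €361,212.83):
Base rate for 02.57 is 4.5% + €1.76/kg.
Origin Narland is the FTA partner but 02.57 is not on the preference list; base rate stands.
Duty = €361,212.83 × 4.5% + 1,507 × €1.76 = €18,906.90.
Total = €14,977.69 + €167,859.86 + €25,583.19 + €18,906.90 = €227,327.64.

€227,327.64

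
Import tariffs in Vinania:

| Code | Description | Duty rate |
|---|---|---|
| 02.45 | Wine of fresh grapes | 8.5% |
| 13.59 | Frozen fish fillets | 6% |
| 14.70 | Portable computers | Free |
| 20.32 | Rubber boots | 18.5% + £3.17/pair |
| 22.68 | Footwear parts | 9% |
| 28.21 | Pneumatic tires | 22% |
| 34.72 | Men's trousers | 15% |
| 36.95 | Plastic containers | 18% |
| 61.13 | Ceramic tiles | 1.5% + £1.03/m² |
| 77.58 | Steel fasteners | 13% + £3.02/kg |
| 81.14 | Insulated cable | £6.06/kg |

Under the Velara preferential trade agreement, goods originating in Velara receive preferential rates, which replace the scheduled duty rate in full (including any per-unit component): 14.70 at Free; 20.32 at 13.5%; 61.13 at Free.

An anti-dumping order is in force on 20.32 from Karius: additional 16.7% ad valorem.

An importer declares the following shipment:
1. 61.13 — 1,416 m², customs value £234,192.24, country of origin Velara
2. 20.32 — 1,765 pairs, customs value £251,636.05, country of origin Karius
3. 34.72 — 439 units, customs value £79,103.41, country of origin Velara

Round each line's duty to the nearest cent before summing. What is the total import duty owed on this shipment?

£106,036.45

Line 1 (61.13, Velara, 1,416 m², £234,192.24):
Base rate for 61.13 is 1.5% + £1.03/m².
Origin Velara qualifies under the Vinania–Velara agreement and 61.13 is covered: preferential rate Free applies instead.
Duty = £234,192.24 × 0% = £0.00.
Line 2 (20.32, Karius, 1,765 pairs, £251,636.05):
Base rate for 20.32 is 18.5% + £3.17/pair.
20.32 has an FTA preferential rate, but origin Karius is not Velara; base rate stands.
Additional duty on 20.32 from Karius: +16.7%. Applied ad valorem rate: 18.5% + 16.7% = 35.2%.
Duty = £251,636.05 × 35.2% + 1,765 × £3.17 = £94,170.94.
Line 3 (34.72, Velara, 439 units, £79,103.41):
Base rate for 34.72 is 15%.
Origin Velara is the FTA partner but 34.72 is not on the preference list; base rate stands.
Duty = £79,103.41 × 15% = £11,865.51.
Total = £0.00 + £94,170.94 + £11,865.51 = £106,036.45.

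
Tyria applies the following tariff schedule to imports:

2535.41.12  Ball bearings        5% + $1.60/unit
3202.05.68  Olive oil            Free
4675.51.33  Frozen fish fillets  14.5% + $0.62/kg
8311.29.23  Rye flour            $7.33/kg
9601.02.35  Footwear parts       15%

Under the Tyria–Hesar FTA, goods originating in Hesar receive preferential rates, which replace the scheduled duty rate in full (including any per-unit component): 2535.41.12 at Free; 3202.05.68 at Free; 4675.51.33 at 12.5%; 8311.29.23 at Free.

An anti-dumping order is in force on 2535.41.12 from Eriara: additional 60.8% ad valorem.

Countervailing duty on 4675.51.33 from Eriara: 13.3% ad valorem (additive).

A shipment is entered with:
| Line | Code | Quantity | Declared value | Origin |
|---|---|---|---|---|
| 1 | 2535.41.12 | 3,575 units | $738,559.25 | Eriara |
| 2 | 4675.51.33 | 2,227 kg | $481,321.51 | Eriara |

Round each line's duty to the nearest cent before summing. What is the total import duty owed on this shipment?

$626,880.11

Line 1 (2535.41.12, Eriara, 3,575 units, $738,559.25):
Base rate for 2535.41.12 is 5% + $1.60/unit.
2535.41.12 has an FTA preferential rate, but origin Eriara is not Hesar; base rate stands.
Additional duty on 2535.41.12 from Eriara: +60.8%. Applied ad valorem rate: 5% + 60.8% = 65.8%.
Duty = $738,559.25 × 65.8% + 3,575 × $1.60 = $491,691.99.
Line 2 (4675.51.33, Eriara, 2,227 kg, $481,321.51):
Base rate for 4675.51.33 is 14.5% + $0.62/kg.
4675.51.33 has an FTA preferential rate, but origin Eriara is not Hesar; base rate stands.
Additional duty on 4675.51.33 from Eriara: +13.3%. Applied ad valorem rate: 14.5% + 13.3% = 27.8%.
Duty = $481,321.51 × 27.8% + 2,227 × $0.62 = $135,188.12.
Total = $491,691.99 + $135,188.12 = $626,880.11.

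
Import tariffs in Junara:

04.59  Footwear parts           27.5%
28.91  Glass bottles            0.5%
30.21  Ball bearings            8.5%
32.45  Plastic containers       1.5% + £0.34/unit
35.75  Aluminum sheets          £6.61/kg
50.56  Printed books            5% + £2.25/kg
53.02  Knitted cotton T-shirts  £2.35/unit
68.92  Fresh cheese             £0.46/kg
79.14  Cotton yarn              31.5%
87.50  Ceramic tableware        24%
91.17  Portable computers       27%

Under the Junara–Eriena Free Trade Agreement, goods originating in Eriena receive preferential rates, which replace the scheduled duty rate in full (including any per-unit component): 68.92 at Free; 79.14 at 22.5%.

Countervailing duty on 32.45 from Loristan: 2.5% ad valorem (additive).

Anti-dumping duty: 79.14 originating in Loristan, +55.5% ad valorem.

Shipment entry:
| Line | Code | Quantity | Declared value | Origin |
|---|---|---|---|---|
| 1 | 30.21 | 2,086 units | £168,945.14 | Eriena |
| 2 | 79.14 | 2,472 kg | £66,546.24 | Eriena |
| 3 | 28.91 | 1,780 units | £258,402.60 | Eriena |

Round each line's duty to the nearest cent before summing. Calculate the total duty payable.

£30,625.25

Line 1 (30.21, Eriena, 2,086 units, £168,945.14):
Base rate for 30.21 is 8.5%.
Origin Eriena is the FTA partner but 30.21 is not on the preference list; base rate stands.
Duty = £168,945.14 × 8.5% = £14,360.34.
Line 2 (79.14, Eriena, 2,472 kg, £66,546.24):
Base rate for 79.14 is 31.5%.
Origin Eriena qualifies under the Junara–Eriena agreement and 79.14 is covered: preferential rate 22.5% applies instead.
The additional-duty order on 79.14 targets Loristan, not Eriena; it does not apply.
Duty = £66,546.24 × 22.5% = £14,972.90.
Line 3 (28.91, Eriena, 1,780 units, £258,402.60):
Base rate for 28.91 is 0.5%.
Origin Eriena is the FTA partner but 28.91 is not on the preference list; base rate stands.
Duty = £258,402.60 × 0.5% = £1,292.01.
Total = £14,360.34 + £14,972.90 + £1,292.01 = £30,625.25.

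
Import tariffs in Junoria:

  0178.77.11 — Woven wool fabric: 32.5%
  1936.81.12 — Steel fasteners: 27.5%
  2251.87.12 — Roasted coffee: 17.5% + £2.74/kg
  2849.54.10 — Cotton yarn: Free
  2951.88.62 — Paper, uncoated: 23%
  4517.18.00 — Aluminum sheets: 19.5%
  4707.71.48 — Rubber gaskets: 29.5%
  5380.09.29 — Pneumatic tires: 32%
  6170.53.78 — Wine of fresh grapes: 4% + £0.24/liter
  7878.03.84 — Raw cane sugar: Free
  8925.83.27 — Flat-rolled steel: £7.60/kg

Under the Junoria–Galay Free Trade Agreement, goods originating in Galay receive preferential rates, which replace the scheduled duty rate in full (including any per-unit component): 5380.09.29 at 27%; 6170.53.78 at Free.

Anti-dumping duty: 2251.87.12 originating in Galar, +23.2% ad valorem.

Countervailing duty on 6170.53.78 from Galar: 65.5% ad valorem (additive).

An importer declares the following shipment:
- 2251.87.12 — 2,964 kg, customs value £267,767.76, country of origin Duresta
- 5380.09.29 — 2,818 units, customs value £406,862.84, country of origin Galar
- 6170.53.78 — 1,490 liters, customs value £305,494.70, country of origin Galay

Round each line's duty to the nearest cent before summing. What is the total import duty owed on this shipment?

£185,176.83

Line 1 (2251.87.12, Duresta, 2,964 kg, £267,767.76):
Base rate for 2251.87.12 is 17.5% + £2.74/kg.
The additional-duty order on 2251.87.12 targets Galar, not Duresta; it does not apply.
Duty = £267,767.76 × 17.5% + 2,964 × £2.74 = £54,980.72.
Line 2 (5380.09.29, Galar, 2,818 units, £406,862.84):
Base rate for 5380.09.29 is 32%.
5380.09.29 has an FTA preferential rate, but origin Galar is not Galay; base rate stands.
Duty = £406,862.84 × 32% = £130,196.11.
Line 3 (6170.53.78, Galay, 1,490 liters, £305,494.70):
Base rate for 6170.53.78 is 4% + £0.24/liter.
Origin Galay qualifies under the Junoria–Galay agreement and 6170.53.78 is covered: preferential rate Free applies instead.
The additional-duty order on 6170.53.78 targets Galar, not Galay; it does not apply.
Duty = £305,494.70 × 0% = £0.00.
Total = £54,980.72 + £130,196.11 + £0.00 = £185,176.83.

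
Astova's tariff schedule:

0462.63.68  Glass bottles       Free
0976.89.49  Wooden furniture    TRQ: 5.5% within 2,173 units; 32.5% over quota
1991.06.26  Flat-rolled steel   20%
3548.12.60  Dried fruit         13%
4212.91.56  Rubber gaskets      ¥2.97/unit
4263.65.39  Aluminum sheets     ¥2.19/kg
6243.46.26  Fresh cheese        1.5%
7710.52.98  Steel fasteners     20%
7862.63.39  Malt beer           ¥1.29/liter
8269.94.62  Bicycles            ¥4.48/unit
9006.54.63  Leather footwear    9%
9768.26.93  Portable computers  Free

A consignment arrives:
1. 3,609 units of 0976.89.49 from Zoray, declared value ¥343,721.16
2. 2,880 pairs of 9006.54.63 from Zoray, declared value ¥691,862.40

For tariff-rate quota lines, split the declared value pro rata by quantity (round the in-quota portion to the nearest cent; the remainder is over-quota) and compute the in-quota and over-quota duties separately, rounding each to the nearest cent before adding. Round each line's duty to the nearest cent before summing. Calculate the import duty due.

¥118,098.74

Line 1 (0976.89.49, Zoray, 3,609 units, ¥343,721.16):
Code 0976.89.49 is under a tariff-rate quota (threshold 2,173 units). In-quota: 2,173 units at 5.5%; over-quota: 1,436 units at 32.5%.
Pro-rata value split: in-quota = ¥343,721.16 × 2,173/3,609 = ¥206,956.52; over-quota = ¥343,721.16 − ¥206,956.52 = ¥136,764.64.
In-quota duty = ¥206,956.52 × 5.5% = ¥11,382.61. Over-quota duty = ¥136,764.64 × 32.5% = ¥44,448.51.
Line duty = ¥11,382.61 + ¥44,448.51 = ¥55,831.12.
Line 2 (9006.54.63, Zoray, 2,880 pairs, ¥691,862.40):
Base rate for 9006.54.63 is 9%.
Duty = ¥691,862.40 × 9% = ¥62,267.62.
Total = ¥55,831.12 + ¥62,267.62 = ¥118,098.74.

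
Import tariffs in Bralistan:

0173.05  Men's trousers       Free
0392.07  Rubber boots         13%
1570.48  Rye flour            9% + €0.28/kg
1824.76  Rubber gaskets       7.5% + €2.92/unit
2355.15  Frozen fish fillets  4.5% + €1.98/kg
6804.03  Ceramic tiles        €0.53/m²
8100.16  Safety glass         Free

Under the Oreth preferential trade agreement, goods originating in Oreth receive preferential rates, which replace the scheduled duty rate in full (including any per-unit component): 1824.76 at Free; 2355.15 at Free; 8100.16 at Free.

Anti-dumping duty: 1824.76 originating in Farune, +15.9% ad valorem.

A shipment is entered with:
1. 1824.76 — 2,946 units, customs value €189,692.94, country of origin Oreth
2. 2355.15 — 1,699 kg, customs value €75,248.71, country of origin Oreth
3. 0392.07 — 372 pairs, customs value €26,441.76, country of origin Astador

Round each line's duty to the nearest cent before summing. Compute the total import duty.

Line 1 (1824.76, Oreth, 2,946 units, €189,692.94):
Base rate for 1824.76 is 7.5% + €2.92/unit.
Origin Oreth qualifies under the Bralistan–Oreth agreement and 1824.76 is covered: preferential rate Free applies instead.
The additional-duty order on 1824.76 targets Farune, not Oreth; it does not apply.
Duty = €189,692.94 × 0% = €0.00.
Line 2 (2355.15, Oreth, 1,699 kg, €75,248.71):
Base rate for 2355.15 is 4.5% + €1.98/kg.
Origin Oreth qualifies under the Bralistan–Oreth agreement and 2355.15 is covered: preferential rate Free applies instead.
Duty = €75,248.71 × 0% = €0.00.
Line 3 (0392.07, Astador, 372 pairs, €26,441.76):
Base rate for 0392.07 is 13%.
Duty = €26,441.76 × 13% = €3,437.43.
Total = €0.00 + €0.00 + €3,437.43 = €3,437.43.

€3,437.43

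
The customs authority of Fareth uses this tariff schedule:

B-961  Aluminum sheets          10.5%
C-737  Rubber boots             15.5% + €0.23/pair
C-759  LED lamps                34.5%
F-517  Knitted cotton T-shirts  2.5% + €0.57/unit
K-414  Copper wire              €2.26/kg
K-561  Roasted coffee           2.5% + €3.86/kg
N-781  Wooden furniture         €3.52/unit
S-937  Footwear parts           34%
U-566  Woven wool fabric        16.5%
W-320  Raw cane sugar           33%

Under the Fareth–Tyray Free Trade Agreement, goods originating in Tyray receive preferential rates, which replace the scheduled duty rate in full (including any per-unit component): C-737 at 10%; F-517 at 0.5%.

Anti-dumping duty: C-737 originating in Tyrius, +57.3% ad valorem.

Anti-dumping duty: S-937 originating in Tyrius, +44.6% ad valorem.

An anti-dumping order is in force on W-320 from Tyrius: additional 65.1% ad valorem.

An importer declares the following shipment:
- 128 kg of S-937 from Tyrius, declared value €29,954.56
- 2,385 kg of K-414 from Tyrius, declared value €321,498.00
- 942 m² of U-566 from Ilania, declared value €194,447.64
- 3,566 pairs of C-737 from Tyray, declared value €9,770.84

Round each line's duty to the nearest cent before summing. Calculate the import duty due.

Line 1 (S-937, Tyrius, 128 kg, €29,954.56):
Base rate for S-937 is 34%.
Additional duty on S-937 from Tyrius: +44.6%. Applied ad valorem rate: 34% + 44.6% = 78.6%.
Duty = €29,954.56 × 78.6% = €23,544.28.
Line 2 (K-414, Tyrius, 2,385 kg, €321,498.00):
Base rate for K-414 is €2.26/kg.
Duty = 2,385 × €2.26 = €5,390.10.
Line 3 (U-566, Ilania, 942 m², €194,447.64):
Base rate for U-566 is 16.5%.
Duty = €194,447.64 × 16.5% = €32,083.86.
Line 4 (C-737, Tyray, 3,566 pairs, €9,770.84):
Base rate for C-737 is 15.5% + €0.23/pair.
Origin Tyray qualifies under the Fareth–Tyray agreement and C-737 is covered: preferential rate 10% applies instead.
The additional-duty order on C-737 targets Tyrius, not Tyray; it does not apply.
Duty = €9,770.84 × 10% = €977.08.
Total = €23,544.28 + €5,390.10 + €32,083.86 + €977.08 = €61,995.32.

€61,995.32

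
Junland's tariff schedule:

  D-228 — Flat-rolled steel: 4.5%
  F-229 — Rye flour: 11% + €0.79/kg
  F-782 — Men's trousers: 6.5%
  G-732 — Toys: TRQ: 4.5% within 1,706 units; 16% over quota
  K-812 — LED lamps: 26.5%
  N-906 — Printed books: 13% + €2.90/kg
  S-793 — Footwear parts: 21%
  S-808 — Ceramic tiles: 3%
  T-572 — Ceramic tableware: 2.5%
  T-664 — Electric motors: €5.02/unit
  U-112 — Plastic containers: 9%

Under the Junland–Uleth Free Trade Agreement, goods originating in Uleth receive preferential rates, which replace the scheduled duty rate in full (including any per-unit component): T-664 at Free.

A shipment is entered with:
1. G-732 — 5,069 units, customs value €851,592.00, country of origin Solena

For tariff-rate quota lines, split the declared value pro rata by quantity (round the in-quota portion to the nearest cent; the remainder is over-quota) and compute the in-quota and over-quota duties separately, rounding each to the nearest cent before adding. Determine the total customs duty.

€103,294.80

Line 1 (G-732, Solena, 5,069 units, €851,592.00):
Code G-732 is under a tariff-rate quota (threshold 1,706 units). In-quota: 1,706 units at 4.5%; over-quota: 3,363 units at 16%.
Pro-rata value split: in-quota = €851,592.00 × 1,706/5,069 = €286,608.00; over-quota = €851,592.00 − €286,608.00 = €564,984.00.
In-quota duty = €286,608.00 × 4.5% = €12,897.36. Over-quota duty = €564,984.00 × 16% = €90,397.44.
Line duty = €12,897.36 + €90,397.44 = €103,294.80.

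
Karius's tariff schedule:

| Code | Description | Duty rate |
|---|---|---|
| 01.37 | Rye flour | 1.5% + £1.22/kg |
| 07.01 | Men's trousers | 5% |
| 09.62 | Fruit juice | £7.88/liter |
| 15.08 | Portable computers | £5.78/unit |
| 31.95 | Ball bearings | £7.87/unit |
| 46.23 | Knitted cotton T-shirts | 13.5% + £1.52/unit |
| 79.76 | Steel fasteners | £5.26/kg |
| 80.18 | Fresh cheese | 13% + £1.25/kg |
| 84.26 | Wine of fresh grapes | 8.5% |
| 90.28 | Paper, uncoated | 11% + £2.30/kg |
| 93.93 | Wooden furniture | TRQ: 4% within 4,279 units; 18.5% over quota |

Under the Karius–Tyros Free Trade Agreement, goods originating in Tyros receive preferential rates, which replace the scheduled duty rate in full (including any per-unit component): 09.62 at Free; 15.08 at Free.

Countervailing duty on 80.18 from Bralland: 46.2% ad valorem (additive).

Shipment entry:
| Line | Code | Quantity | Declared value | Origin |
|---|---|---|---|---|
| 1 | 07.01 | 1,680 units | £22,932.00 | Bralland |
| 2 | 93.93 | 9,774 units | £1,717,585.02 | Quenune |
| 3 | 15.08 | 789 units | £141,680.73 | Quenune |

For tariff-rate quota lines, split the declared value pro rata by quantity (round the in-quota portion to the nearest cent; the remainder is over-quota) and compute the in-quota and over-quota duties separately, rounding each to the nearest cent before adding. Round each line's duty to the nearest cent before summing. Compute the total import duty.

Line 1 (07.01, Bralland, 1,680 units, £22,932.00):
Base rate for 07.01 is 5%.
Duty = £22,932.00 × 5% = £1,146.60.
Line 2 (93.93, Quenune, 9,774 units, £1,717,585.02):
Code 93.93 is under a tariff-rate quota (threshold 4,279 units). In-quota: 4,279 units at 4%; over-quota: 5,495 units at 18.5%.
Pro-rata value split: in-quota = £1,717,585.02 × 4,279/9,774 = £751,948.67; over-quota = £1,717,585.02 − £751,948.67 = £965,636.35.
In-quota duty = £751,948.67 × 4% = £30,077.95. Over-quota duty = £965,636.35 × 18.5% = £178,642.72.
Line duty = £30,077.95 + £178,642.72 = £208,720.67.
Line 3 (15.08, Quenune, 789 units, £141,680.73):
Base rate for 15.08 is £5.78/unit.
15.08 has an FTA preferential rate, but origin Quenune is not Tyros; base rate stands.
Duty = 789 × £5.78 = £4,560.42.
Total = £1,146.60 + £208,720.67 + £4,560.42 = £214,427.69.

£214,427.69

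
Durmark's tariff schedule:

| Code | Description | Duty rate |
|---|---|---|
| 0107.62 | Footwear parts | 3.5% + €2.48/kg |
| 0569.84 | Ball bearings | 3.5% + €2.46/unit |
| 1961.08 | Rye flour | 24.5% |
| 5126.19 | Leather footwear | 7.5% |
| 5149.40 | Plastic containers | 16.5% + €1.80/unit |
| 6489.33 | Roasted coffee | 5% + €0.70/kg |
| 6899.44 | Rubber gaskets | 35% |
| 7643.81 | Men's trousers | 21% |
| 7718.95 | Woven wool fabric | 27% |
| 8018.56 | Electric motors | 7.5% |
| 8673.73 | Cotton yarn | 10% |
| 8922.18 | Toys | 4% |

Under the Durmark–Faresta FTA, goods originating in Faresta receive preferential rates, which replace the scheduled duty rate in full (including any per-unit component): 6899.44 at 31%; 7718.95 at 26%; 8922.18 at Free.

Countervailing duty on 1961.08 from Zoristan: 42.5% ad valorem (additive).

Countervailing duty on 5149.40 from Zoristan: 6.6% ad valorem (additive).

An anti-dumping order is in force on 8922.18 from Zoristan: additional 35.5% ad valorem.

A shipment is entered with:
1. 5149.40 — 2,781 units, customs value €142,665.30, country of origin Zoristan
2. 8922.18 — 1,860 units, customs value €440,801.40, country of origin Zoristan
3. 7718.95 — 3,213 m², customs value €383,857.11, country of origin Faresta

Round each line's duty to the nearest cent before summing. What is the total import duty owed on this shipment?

€311,880.88

Line 1 (5149.40, Zoristan, 2,781 units, €142,665.30):
Base rate for 5149.40 is 16.5% + €1.80/unit.
Additional duty on 5149.40 from Zoristan: +6.6%. Applied ad valorem rate: 16.5% + 6.6% = 23.1%.
Duty = €142,665.30 × 23.1% + 2,781 × €1.80 = €37,961.48.
Line 2 (8922.18, Zoristan, 1,860 units, €440,801.40):
Base rate for 8922.18 is 4%.
8922.18 has an FTA preferential rate, but origin Zoristan is not Faresta; base rate stands.
Additional duty on 8922.18 from Zoristan: +35.5%. Applied ad valorem rate: 4% + 35.5% = 39.5%.
Duty = €440,801.40 × 39.5% = €174,116.55.
Line 3 (7718.95, Faresta, 3,213 m², €383,857.11):
Base rate for 7718.95 is 27%.
Origin Faresta qualifies under the Durmark–Faresta agreement and 7718.95 is covered: preferential rate 26% applies instead.
Duty = €383,857.11 × 26% = €99,802.85.
Total = €37,961.48 + €174,116.55 + €99,802.85 = €311,880.88.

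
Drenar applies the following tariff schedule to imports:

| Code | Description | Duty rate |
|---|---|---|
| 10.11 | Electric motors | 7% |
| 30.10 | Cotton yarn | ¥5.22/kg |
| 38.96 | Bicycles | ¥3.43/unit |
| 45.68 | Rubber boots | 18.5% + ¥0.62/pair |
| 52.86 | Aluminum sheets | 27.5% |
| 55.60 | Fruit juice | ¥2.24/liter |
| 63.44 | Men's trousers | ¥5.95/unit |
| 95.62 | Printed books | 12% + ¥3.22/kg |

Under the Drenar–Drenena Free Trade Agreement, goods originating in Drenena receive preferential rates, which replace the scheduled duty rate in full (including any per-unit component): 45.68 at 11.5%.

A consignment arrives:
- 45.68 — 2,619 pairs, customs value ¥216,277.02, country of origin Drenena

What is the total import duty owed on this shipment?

¥24,871.86

Line 1 (45.68, Drenena, 2,619 pairs, ¥216,277.02):
Base rate for 45.68 is 18.5% + ¥0.62/pair.
Origin Drenena qualifies under the Drenar–Drenena agreement and 45.68 is covered: preferential rate 11.5% applies instead.
Duty = ¥216,277.02 × 11.5% = ¥24,871.86.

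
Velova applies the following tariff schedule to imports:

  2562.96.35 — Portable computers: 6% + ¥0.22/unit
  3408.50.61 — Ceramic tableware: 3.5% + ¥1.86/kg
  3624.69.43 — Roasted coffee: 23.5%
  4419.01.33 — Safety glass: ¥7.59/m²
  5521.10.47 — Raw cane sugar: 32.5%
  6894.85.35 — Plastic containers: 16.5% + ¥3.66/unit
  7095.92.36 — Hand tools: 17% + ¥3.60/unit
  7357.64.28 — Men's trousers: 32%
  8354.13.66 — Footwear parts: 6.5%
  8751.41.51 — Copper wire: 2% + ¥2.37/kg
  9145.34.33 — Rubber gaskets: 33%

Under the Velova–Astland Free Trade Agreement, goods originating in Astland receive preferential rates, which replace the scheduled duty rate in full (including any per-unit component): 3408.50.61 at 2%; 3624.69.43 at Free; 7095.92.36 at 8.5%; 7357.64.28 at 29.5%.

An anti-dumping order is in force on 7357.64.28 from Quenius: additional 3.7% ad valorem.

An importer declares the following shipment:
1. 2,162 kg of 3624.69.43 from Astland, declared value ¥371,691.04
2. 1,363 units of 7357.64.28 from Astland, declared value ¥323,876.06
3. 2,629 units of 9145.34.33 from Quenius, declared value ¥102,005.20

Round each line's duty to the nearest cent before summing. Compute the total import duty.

Line 1 (3624.69.43, Astland, 2,162 kg, ¥371,691.04):
Base rate for 3624.69.43 is 23.5%.
Origin Astland qualifies under the Velova–Astland agreement and 3624.69.43 is covered: preferential rate Free applies instead.
Duty = ¥371,691.04 × 0% = ¥0.00.
Line 2 (7357.64.28, Astland, 1,363 units, ¥323,876.06):
Base rate for 7357.64.28 is 32%.
Origin Astland qualifies under the Velova–Astland agreement and 7357.64.28 is covered: preferential rate 29.5% applies instead.
The additional-duty order on 7357.64.28 targets Quenius, not Astland; it does not apply.
Duty = ¥323,876.06 × 29.5% = ¥95,543.44.
Line 3 (9145.34.33, Quenius, 2,629 units, ¥102,005.20):
Base rate for 9145.34.33 is 33%.
Duty = ¥102,005.20 × 33% = ¥33,661.72.
Total = ¥0.00 + ¥95,543.44 + ¥33,661.72 = ¥129,205.16.

¥129,205.16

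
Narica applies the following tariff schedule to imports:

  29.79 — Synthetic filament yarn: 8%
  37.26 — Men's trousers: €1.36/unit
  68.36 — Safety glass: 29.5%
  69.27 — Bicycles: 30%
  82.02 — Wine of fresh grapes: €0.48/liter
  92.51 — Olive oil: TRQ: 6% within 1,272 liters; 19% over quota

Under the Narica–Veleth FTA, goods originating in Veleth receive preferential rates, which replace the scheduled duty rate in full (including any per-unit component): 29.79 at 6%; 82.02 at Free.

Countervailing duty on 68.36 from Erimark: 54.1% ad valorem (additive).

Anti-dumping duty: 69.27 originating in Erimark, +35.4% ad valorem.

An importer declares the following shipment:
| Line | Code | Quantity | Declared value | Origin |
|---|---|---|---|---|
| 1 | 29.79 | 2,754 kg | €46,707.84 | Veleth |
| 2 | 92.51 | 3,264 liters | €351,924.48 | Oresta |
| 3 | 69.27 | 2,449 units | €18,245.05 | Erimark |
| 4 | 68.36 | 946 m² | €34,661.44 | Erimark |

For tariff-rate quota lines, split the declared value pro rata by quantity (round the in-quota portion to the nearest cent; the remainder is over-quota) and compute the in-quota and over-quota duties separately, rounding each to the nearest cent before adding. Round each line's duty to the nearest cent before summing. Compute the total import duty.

Line 1 (29.79, Veleth, 2,754 kg, €46,707.84):
Base rate for 29.79 is 8%.
Origin Veleth qualifies under the Narica–Veleth agreement and 29.79 is covered: preferential rate 6% applies instead.
Duty = €46,707.84 × 6% = €2,802.47.
Line 2 (92.51, Oresta, 3,264 liters, €351,924.48):
Code 92.51 is under a tariff-rate quota (threshold 1,272 liters). In-quota: 1,272 liters at 6%; over-quota: 1,992 liters at 19%.
Pro-rata value split: in-quota = €351,924.48 × 1,272/3,264 = €137,147.04; over-quota = €351,924.48 − €137,147.04 = €214,777.44.
In-quota duty = €137,147.04 × 6% = €8,228.82. Over-quota duty = €214,777.44 × 19% = €40,807.71.
Line duty = €8,228.82 + €40,807.71 = €49,036.53.
Line 3 (69.27, Erimark, 2,449 units, €18,245.05):
Base rate for 69.27 is 30%.
Additional duty on 69.27 from Erimark: +35.4%. Applied ad valorem rate: 30% + 35.4% = 65.4%.
Duty = €18,245.05 × 65.4% = €11,932.26.
Line 4 (68.36, Erimark, 946 m², €34,661.44):
Base rate for 68.36 is 29.5%.
Additional duty on 68.36 from Erimark: +54.1%. Applied ad valorem rate: 29.5% + 54.1% = 83.6%.
Duty = €34,661.44 × 83.6% = €28,976.96.
Total = €2,802.47 + €49,036.53 + €11,932.26 + €28,976.96 = €92,748.22.

€92,748.22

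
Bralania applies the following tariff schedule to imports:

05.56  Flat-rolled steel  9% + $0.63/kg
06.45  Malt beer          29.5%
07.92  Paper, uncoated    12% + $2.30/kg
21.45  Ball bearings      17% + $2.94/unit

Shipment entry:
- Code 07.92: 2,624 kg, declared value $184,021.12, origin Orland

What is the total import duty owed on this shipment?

$28,117.73

Line 1 (07.92, Orland, 2,624 kg, $184,021.12):
Base rate for 07.92 is 12% + $2.30/kg.
Duty = $184,021.12 × 12% + 2,624 × $2.30 = $28,117.73.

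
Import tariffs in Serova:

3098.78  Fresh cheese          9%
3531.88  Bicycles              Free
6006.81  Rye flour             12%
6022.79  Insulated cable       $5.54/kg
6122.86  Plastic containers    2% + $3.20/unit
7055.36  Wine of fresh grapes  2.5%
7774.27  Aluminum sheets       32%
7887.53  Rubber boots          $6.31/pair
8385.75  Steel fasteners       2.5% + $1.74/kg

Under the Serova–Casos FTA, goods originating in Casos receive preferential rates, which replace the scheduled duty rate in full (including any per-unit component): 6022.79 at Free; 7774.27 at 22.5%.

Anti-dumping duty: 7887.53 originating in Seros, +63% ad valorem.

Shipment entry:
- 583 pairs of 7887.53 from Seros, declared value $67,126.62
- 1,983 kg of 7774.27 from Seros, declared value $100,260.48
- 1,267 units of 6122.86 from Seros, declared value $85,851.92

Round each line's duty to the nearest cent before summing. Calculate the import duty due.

$83,823.29

Line 1 (7887.53, Seros, 583 pairs, $67,126.62):
Base rate for 7887.53 is $6.31/pair.
Additional duty on 7887.53 from Seros: +63% ad valorem. Applied ad valorem rate = 63%.
Duty = $67,126.62 × 63% + 583 × $6.31 = $45,968.50.
Line 2 (7774.27, Seros, 1,983 kg, $100,260.48):
Base rate for 7774.27 is 32%.
7774.27 has an FTA preferential rate, but origin Seros is not Casos; base rate stands.
Duty = $100,260.48 × 32% = $32,083.35.
Line 3 (6122.86, Seros, 1,267 units, $85,851.92):
Base rate for 6122.86 is 2% + $3.20/unit.
Duty = $85,851.92 × 2% + 1,267 × $3.20 = $5,771.44.
Total = $45,968.50 + $32,083.35 + $5,771.44 = $83,823.29.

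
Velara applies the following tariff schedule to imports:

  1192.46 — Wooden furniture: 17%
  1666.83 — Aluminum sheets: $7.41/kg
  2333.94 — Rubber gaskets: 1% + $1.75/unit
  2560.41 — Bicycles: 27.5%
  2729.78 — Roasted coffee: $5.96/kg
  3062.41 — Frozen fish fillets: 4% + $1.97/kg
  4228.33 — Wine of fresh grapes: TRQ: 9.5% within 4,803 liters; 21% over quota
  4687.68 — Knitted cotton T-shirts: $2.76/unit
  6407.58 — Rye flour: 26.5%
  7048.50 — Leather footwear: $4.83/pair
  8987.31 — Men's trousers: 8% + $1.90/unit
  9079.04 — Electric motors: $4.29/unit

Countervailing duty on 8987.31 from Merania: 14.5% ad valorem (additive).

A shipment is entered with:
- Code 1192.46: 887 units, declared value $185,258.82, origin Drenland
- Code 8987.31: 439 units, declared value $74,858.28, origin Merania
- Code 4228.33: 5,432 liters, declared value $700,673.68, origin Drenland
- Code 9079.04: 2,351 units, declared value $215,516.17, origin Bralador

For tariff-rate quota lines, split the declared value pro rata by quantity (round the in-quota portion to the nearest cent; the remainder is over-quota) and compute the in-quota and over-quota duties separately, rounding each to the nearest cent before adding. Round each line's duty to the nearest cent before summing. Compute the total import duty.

Line 1 (1192.46, Drenland, 887 units, $185,258.82):
Base rate for 1192.46 is 17%.
Duty = $185,258.82 × 17% = $31,494.00.
Line 2 (8987.31, Merania, 439 units, $74,858.28):
Base rate for 8987.31 is 8% + $1.90/unit.
Additional duty on 8987.31 from Merania: +14.5%. Applied ad valorem rate: 8% + 14.5% = 22.5%.
Duty = $74,858.28 × 22.5% + 439 × $1.90 = $17,677.21.
Line 3 (4228.33, Drenland, 5,432 liters, $700,673.68):
Code 4228.33 is under a tariff-rate quota (threshold 4,803 liters). In-quota: 4,803 liters at 9.5%; over-quota: 629 liters at 21%.
Pro-rata value split: in-quota = $700,673.68 × 4,803/5,432 = $619,538.97; over-quota = $700,673.68 − $619,538.97 = $81,134.71.
In-quota duty = $619,538.97 × 9.5% = $58,856.20. Over-quota duty = $81,134.71 × 21% = $17,038.29.
Line duty = $58,856.20 + $17,038.29 = $75,894.49.
Line 4 (9079.04, Bralador, 2,351 units, $215,516.17):
Base rate for 9079.04 is $4.29/unit.
Duty = 2,351 × $4.29 = $10,085.79.
Total = $31,494.00 + $17,677.21 + $75,894.49 + $10,085.79 = $135,151.49.

$135,151.49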